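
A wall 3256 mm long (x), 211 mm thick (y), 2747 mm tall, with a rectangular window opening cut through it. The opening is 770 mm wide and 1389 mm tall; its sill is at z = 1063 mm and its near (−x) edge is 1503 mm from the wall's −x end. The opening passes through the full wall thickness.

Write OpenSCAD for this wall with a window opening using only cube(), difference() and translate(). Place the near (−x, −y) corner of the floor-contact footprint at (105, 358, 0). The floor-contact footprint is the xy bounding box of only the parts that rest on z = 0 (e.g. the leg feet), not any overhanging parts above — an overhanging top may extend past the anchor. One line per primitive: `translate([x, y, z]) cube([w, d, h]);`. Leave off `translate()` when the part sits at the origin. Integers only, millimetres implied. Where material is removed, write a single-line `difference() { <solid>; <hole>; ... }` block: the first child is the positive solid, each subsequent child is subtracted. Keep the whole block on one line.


difference() { translate([105, 358, 0]) cube([3256, 211, 2747]); translate([1608, 358, 1063]) cube([770, 211, 1389]); }


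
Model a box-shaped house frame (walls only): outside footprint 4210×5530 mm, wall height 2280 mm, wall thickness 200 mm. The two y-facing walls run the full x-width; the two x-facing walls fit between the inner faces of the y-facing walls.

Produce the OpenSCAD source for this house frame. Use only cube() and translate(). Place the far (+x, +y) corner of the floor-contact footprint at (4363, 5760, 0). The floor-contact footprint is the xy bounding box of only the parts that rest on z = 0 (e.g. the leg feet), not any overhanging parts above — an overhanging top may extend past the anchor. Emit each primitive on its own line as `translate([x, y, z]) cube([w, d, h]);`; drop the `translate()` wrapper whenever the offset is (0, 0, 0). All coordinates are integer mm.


translate([153, 230, 0]) cube([4210, 200, 2280]);
translate([153, 5560, 0]) cube([4210, 200, 2280]);
translate([153, 430, 0]) cube([200, 5130, 2280]);
translate([4163, 430, 0]) cube([200, 5130, 2280]);


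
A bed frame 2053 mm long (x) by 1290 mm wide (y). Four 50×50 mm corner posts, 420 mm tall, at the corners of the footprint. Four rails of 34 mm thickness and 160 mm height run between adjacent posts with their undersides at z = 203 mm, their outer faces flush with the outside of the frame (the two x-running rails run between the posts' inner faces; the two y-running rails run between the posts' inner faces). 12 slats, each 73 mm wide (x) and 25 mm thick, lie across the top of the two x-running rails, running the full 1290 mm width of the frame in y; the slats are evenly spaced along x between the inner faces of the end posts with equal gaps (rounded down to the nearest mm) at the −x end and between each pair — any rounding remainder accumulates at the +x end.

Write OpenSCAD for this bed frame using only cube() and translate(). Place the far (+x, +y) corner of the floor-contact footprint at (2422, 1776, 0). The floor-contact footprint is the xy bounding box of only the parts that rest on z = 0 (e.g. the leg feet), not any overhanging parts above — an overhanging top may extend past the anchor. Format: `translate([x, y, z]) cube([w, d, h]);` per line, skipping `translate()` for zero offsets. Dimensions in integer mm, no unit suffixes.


// slat z = rail_z + rail_h = 203 + 160 = 363
// slat gap = ⌊(1953 − 12·73) / 13⌋ = 82
translate([369, 486, 0]) cube([50, 50, 420]);
translate([369, 1726, 0]) cube([50, 50, 420]);
translate([2372, 486, 0]) cube([50, 50, 420]);
translate([2372, 1726, 0]) cube([50, 50, 420]);
translate([419, 486, 203]) cube([1953, 34, 160]);
translate([419, 1742, 203]) cube([1953, 34, 160]);
translate([369, 536, 203]) cube([34, 1190, 160]);
translate([2388, 536, 203]) cube([34, 1190, 160]);
translate([501, 486, 363]) cube([73, 1290, 25]);
translate([656, 486, 363]) cube([73, 1290, 25]);
translate([811, 486, 363]) cube([73, 1290, 25]);
translate([966, 486, 363]) cube([73, 1290, 25]);
translate([1121, 486, 363]) cube([73, 1290, 25]);
translate([1276, 486, 363]) cube([73, 1290, 25]);
translate([1431, 486, 363]) cube([73, 1290, 25]);
translate([1586, 486, 363]) cube([73, 1290, 25]);
translate([1741, 486, 363]) cube([73, 1290, 25]);
translate([1896, 486, 363]) cube([73, 1290, 25]);
translate([2051, 486, 363]) cube([73, 1290, 25]);
translate([2206, 486, 363]) cube([73, 1290, 25]);


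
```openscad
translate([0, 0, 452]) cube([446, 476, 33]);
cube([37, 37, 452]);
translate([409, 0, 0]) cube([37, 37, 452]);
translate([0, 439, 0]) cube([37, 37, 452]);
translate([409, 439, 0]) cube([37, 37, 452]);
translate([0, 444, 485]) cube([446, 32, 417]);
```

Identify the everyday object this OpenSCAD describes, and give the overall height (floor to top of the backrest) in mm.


A chair. The overall height is 902 mm.

A slab on four corner posts with a tall panel at the back — a chair. The seat slab sits at z = 452 with thickness 33, and the 417 mm backrest starts at the seat top, so the overall height is 452 + 33 + 417 = 902 mm.


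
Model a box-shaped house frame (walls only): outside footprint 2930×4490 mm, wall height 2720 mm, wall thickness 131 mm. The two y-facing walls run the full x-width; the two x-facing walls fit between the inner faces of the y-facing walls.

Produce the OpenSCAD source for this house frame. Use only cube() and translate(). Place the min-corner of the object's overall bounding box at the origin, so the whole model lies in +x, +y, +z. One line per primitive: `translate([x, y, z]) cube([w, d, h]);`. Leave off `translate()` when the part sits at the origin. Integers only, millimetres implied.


cube([2930, 131, 2720]);
translate([0, 4359, 0]) cube([2930, 131, 2720]);
translate([0, 131, 0]) cube([131, 4228, 2720]);
translate([2799, 131, 0]) cube([131, 4228, 2720]);


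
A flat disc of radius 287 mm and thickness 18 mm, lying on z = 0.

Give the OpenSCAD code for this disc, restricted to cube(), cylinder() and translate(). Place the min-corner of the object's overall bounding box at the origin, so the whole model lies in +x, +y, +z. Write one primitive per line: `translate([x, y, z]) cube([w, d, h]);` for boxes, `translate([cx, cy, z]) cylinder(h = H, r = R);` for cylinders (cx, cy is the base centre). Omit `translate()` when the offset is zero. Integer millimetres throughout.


translate([287, 287, 0]) cylinder(h = 18, r = 287);


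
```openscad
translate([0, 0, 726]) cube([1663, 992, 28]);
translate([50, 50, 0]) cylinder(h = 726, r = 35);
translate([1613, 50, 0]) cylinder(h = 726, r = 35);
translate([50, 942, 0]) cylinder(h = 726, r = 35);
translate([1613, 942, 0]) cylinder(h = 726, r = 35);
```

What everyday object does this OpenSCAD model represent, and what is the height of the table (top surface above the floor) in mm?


A table. The table height is 754 mm.

A 1663×992×28 slab sits at z = 726 on four Ø70 mm round legs — a table. The top surface is at 726 + 28 = 754 mm.


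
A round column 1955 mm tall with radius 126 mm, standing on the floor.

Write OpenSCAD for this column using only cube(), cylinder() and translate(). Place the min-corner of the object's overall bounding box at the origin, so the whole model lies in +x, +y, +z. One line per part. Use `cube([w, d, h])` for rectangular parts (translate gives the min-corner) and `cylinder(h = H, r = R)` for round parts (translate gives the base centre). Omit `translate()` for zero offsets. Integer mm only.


translate([126, 126, 0]) cylinder(h = 1955, r = 126);


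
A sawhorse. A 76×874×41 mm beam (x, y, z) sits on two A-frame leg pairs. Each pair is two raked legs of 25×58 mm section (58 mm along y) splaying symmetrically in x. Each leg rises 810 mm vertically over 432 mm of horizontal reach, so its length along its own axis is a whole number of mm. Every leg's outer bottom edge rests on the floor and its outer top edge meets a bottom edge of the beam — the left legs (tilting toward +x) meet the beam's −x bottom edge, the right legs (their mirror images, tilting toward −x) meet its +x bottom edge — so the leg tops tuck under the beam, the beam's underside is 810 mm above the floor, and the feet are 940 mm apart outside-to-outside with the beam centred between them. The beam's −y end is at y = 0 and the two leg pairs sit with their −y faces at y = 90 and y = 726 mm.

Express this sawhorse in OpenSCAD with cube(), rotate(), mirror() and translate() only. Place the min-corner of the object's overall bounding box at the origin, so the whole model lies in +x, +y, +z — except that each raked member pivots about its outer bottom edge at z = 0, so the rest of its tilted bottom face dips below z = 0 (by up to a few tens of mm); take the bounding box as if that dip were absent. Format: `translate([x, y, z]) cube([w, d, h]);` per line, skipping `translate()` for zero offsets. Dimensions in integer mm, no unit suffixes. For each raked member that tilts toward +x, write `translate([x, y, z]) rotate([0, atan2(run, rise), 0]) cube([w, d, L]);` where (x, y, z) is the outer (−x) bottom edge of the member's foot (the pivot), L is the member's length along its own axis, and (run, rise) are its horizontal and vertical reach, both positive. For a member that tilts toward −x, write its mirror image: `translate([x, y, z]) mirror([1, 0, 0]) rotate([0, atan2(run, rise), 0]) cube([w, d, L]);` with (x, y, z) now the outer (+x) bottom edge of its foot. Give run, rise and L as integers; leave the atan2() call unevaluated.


translate([432, 0, 810]) cube([76, 874, 41]);
translate([0, 90, 0]) rotate([0, atan2(432, 810), 0]) cube([25, 58, 918]);
translate([940, 90, 0]) mirror([1, 0, 0]) rotate([0, atan2(432, 810), 0]) cube([25, 58, 918]);
translate([0, 726, 0]) rotate([0, atan2(432, 810), 0]) cube([25, 58, 918]);
translate([940, 726, 0]) mirror([1, 0, 0]) rotate([0, atan2(432, 810), 0]) cube([25, 58, 918]);


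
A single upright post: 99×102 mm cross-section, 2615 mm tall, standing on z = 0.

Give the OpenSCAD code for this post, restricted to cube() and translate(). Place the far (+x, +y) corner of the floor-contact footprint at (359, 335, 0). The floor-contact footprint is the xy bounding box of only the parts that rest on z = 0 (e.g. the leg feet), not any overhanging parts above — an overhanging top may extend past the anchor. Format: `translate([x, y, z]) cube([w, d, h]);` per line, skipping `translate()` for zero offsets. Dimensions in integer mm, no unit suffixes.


translate([260, 233, 0]) cube([99, 102, 2615]);


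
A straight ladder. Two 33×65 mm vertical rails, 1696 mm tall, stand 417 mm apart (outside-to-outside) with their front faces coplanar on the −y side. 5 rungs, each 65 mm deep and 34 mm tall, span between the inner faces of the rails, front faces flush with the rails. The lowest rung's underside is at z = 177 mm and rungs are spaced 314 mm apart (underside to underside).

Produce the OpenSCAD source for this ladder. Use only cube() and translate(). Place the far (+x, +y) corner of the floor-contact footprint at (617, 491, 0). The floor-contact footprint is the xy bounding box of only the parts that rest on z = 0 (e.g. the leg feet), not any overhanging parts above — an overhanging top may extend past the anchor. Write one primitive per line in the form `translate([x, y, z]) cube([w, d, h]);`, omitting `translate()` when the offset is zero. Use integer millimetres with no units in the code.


translate([200, 426, 0]) cube([33, 65, 1696]);
translate([584, 426, 0]) cube([33, 65, 1696]);
translate([233, 426, 177]) cube([351, 65, 34]);
translate([233, 426, 491]) cube([351, 65, 34]);
translate([233, 426, 805]) cube([351, 65, 34]);
translate([233, 426, 1119]) cube([351, 65, 34]);
translate([233, 426, 1433]) cube([351, 65, 34]);


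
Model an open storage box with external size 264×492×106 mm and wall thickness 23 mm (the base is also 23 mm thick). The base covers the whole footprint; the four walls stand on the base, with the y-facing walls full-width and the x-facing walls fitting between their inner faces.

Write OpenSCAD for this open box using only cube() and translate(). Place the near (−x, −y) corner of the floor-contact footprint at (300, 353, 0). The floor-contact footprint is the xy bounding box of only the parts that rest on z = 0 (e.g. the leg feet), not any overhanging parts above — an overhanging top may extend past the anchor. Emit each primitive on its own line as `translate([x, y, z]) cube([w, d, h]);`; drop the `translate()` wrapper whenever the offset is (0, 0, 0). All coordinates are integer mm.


translate([300, 353, 0]) cube([264, 492, 23]);
translate([300, 353, 23]) cube([264, 23, 83]);
translate([300, 822, 23]) cube([264, 23, 83]);
translate([300, 376, 23]) cube([23, 446, 83]);
translate([541, 376, 23]) cube([23, 446, 83]);


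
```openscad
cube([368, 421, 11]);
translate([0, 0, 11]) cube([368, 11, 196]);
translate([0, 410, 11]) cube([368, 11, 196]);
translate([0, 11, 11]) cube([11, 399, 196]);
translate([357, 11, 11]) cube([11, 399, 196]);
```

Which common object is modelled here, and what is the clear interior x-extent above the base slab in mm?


An open box. The internal width is 346 mm.

A 368×421 base slab with four walls standing on it — an open box. The base is 368 mm wide and the walls are 11 mm thick, so the internal width is 368 − 2 × 11 = 346 mm.


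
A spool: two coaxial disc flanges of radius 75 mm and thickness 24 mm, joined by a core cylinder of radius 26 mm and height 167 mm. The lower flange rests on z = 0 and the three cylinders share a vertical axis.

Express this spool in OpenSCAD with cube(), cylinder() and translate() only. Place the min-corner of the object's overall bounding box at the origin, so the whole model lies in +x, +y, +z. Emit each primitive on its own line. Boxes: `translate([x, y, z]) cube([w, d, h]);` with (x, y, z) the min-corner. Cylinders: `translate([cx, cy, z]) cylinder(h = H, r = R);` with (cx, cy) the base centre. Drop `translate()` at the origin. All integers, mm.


translate([75, 75, 0]) cylinder(h = 24, r = 75);
translate([75, 75, 24]) cylinder(h = 167, r = 26);
translate([75, 75, 191]) cylinder(h = 24, r = 75);


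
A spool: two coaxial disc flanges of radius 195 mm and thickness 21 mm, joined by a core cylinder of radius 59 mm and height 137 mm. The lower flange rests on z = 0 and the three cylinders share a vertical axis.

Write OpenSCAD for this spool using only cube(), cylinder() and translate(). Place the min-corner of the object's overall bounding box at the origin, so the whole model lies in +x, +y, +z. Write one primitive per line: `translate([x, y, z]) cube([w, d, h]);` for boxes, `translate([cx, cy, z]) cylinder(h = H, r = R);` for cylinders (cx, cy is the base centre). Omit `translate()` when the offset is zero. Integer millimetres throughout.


translate([195, 195, 0]) cylinder(h = 21, r = 195);
translate([195, 195, 21]) cylinder(h = 137, r = 59);
translate([195, 195, 158]) cylinder(h = 21, r = 195);


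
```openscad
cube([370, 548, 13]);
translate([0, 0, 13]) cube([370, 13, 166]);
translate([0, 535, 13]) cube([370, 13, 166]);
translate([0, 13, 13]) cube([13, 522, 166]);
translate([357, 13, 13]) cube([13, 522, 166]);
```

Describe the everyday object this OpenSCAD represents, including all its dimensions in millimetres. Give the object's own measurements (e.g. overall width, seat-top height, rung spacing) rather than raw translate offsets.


An open-topped rectangular box: outside dimensions 370×548×179 mm, with a uniform wall and base thickness of 13 mm. The base is a full 370×548 slab on the floor; four walls sit on top of the base. The front and back walls (the −y and +y sides) span the full width; the two side walls fit between them.


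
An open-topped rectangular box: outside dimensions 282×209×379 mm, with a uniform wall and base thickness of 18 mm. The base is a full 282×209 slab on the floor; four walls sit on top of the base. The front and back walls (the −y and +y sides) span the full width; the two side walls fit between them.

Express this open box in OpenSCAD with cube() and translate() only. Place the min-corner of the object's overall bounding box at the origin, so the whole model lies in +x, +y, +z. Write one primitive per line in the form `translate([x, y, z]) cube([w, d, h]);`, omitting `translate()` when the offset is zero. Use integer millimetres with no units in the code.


cube([282, 209, 18]);
translate([0, 0, 18]) cube([282, 18, 361]);
translate([0, 191, 18]) cube([282, 18, 361]);
translate([0, 18, 18]) cube([18, 173, 361]);
translate([264, 18, 18]) cube([18, 173, 361]);


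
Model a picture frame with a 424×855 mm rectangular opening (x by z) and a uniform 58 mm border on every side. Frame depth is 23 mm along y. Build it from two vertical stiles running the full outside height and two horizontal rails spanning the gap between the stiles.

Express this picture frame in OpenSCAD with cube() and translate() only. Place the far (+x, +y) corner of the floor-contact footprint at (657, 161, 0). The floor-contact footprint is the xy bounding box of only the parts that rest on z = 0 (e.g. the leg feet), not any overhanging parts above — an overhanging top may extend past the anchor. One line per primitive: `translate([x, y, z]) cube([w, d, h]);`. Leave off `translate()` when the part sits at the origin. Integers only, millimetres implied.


translate([117, 138, 0]) cube([58, 23, 971]);
translate([599, 138, 0]) cube([58, 23, 971]);
translate([175, 138, 0]) cube([424, 23, 58]);
translate([175, 138, 913]) cube([424, 23, 58]);


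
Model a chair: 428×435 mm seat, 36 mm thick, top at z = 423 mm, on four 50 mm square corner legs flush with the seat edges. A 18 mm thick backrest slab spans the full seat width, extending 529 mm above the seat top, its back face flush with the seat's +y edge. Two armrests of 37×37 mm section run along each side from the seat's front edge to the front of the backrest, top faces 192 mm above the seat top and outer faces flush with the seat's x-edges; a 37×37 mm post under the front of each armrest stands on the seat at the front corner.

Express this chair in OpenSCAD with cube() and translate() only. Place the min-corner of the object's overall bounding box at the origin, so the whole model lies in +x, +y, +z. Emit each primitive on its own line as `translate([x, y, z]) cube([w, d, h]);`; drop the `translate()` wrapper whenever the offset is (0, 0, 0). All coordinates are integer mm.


translate([0, 0, 387]) cube([428, 435, 36]);
cube([50, 50, 387]);
translate([378, 0, 0]) cube([50, 50, 387]);
translate([0, 385, 0]) cube([50, 50, 387]);
translate([378, 385, 0]) cube([50, 50, 387]);
translate([0, 417, 423]) cube([428, 18, 529]);
translate([0, 0, 578]) cube([37, 417, 37]);
translate([391, 0, 578]) cube([37, 417, 37]);
translate([0, 0, 423]) cube([37, 37, 155]);
translate([391, 0, 423]) cube([37, 37, 155]);


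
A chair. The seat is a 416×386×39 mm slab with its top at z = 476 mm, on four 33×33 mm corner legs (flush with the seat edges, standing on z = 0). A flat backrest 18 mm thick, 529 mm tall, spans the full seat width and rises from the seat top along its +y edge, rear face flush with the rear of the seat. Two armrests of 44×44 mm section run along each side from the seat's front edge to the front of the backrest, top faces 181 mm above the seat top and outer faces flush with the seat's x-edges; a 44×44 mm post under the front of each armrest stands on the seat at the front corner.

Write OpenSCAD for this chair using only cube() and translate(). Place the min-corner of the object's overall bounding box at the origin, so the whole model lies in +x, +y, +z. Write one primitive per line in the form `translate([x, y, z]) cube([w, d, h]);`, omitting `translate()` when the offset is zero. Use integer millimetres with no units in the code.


translate([0, 0, 437]) cube([416, 386, 39]);
cube([33, 33, 437]);
translate([383, 0, 0]) cube([33, 33, 437]);
translate([0, 353, 0]) cube([33, 33, 437]);
translate([383, 353, 0]) cube([33, 33, 437]);
translate([0, 368, 476]) cube([416, 18, 529]);
translate([0, 0, 613]) cube([44, 368, 44]);
translate([372, 0, 613]) cube([44, 368, 44]);
translate([0, 0, 476]) cube([44, 44, 137]);
translate([372, 0, 476]) cube([44, 44, 137]);


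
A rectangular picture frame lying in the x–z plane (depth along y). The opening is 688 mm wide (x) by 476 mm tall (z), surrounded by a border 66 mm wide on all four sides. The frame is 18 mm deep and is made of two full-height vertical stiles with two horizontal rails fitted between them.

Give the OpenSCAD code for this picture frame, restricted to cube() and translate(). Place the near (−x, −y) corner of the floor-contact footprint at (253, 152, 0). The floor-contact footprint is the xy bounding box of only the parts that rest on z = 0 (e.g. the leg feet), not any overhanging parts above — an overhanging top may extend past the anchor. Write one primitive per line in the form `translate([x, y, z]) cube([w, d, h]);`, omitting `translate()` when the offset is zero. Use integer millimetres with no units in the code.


translate([253, 152, 0]) cube([66, 18, 608]);
translate([1007, 152, 0]) cube([66, 18, 608]);
translate([319, 152, 0]) cube([688, 18, 66]);
translate([319, 152, 542]) cube([688, 18, 66]);


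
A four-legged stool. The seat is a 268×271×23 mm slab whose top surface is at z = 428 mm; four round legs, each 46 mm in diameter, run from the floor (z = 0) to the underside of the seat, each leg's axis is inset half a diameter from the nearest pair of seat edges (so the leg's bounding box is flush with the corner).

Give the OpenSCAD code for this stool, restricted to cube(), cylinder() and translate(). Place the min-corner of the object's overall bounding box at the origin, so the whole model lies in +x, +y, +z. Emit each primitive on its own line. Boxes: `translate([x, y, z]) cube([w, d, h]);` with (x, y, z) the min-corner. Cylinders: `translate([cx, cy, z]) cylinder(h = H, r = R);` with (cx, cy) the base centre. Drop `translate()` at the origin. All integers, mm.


translate([0, 0, 405]) cube([268, 271, 23]);
translate([23, 23, 0]) cylinder(h = 405, r = 23);
translate([245, 23, 0]) cylinder(h = 405, r = 23);
translate([23, 248, 0]) cylinder(h = 405, r = 23);
translate([245, 248, 0]) cylinder(h = 405, r = 23);


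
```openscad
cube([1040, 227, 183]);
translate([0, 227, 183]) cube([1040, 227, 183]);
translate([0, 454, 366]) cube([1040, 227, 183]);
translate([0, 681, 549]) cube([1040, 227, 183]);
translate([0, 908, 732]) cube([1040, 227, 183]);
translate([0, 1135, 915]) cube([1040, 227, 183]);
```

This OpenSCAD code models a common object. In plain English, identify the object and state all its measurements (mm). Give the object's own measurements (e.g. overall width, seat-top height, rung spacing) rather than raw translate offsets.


A straight staircase of 6 solid steps. Each step is 1040 mm wide (x), 227 mm deep (y, the going) and 183 mm tall (the rise). The first step rests on the floor; each subsequent step sits one going further in +y and one rise higher in +z, directly behind and above the previous step with no overlap.


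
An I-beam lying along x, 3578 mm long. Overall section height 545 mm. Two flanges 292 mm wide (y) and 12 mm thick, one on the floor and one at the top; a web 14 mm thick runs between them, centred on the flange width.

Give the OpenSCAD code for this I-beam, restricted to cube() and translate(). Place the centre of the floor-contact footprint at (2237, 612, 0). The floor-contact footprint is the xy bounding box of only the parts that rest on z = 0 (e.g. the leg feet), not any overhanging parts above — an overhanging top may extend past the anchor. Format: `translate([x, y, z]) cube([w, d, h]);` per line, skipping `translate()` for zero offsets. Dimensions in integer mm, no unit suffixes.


translate([448, 466, 0]) cube([3578, 292, 12]);
translate([448, 605, 12]) cube([3578, 14, 521]);
translate([448, 466, 533]) cube([3578, 292, 12]);


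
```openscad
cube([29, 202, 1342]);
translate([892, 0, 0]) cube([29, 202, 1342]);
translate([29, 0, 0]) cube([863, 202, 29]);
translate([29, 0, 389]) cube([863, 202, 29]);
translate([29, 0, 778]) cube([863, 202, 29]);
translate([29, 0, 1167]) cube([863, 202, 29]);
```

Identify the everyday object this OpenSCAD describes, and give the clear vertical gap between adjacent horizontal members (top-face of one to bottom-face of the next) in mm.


A bookshelf. The clear shelf gap is 360 mm.

Two tall side panels with 4 horizontal boards between them — a bookshelf. The first two shelf undersides are at z = 0 and z = 389; with shelf thickness 29, the clear gap is 389 − 0 − 29 = 360 mm.


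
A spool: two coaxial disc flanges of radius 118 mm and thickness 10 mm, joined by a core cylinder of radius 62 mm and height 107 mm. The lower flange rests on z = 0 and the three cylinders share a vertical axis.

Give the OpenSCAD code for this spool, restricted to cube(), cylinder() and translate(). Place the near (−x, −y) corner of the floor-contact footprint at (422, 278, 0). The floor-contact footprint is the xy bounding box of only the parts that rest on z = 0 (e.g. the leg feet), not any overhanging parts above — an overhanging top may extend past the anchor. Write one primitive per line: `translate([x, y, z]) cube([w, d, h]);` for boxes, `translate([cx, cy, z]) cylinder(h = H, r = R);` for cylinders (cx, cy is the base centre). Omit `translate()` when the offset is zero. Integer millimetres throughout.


translate([540, 396, 0]) cylinder(h = 10, r = 118);
translate([540, 396, 10]) cylinder(h = 107, r = 62);
translate([540, 396, 117]) cylinder(h = 10, r = 118);


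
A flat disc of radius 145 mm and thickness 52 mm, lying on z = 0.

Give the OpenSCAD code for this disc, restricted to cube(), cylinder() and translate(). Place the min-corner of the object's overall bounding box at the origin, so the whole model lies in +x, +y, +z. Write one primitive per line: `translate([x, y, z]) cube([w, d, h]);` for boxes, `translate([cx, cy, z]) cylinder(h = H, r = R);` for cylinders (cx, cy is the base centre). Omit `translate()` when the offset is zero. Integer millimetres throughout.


translate([145, 145, 0]) cylinder(h = 52, r = 145);


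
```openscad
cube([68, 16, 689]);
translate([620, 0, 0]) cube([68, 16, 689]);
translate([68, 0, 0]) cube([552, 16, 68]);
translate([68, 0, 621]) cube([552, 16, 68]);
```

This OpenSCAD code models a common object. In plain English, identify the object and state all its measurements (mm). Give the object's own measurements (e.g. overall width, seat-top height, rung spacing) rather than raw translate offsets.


A rectangular picture frame lying in the x–z plane (depth along y). The opening is 552 mm wide (x) by 553 mm tall (z), surrounded by a border 68 mm wide on all four sides. The frame is 16 mm deep and is made of two full-height vertical stiles with two horizontal rails fitted between them.


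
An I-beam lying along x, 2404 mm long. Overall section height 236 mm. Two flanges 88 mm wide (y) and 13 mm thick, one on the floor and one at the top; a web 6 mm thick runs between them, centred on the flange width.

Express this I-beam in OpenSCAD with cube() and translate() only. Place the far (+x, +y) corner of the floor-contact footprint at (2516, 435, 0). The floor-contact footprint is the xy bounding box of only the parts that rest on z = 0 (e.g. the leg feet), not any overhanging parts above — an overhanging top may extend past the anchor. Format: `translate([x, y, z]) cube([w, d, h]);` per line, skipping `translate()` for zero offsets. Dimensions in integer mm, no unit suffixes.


translate([112, 347, 0]) cube([2404, 88, 13]);
translate([112, 388, 13]) cube([2404, 6, 210]);
translate([112, 347, 223]) cube([2404, 88, 13]);


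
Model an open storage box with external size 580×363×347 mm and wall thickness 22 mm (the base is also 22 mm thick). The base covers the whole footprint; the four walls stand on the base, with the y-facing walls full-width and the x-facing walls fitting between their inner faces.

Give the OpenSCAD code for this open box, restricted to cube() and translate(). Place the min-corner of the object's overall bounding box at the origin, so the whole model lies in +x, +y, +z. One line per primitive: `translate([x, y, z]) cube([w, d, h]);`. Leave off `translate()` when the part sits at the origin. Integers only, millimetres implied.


cube([580, 363, 22]);
translate([0, 0, 22]) cube([580, 22, 325]);
translate([0, 341, 22]) cube([580, 22, 325]);
translate([0, 22, 22]) cube([22, 319, 325]);
translate([558, 22, 22]) cube([22, 319, 325]);


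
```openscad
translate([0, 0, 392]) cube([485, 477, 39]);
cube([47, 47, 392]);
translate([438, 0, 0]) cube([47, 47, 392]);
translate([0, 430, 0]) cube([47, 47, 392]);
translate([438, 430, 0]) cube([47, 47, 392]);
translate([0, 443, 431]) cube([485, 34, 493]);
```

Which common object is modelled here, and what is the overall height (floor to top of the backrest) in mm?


A chair. The overall height is 924 mm.

A slab on four corner posts with a tall panel at the back — a chair. The seat slab sits at z = 392 with thickness 39, and the 493 mm backrest starts at the seat top, so the overall height is 392 + 39 + 493 = 924 mm.


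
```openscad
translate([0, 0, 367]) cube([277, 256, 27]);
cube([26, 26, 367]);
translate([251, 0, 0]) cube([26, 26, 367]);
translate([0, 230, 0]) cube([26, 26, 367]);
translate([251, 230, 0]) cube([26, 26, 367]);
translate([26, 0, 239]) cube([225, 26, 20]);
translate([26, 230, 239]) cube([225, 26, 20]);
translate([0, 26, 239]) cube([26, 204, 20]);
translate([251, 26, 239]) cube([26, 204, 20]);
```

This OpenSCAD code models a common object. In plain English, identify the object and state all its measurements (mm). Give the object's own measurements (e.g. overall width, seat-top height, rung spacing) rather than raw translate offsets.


A simple wooden stool: a rectangular seat 277 mm (x) by 256 mm (y), 27 mm thick, top face at z = 394 mm, on four square legs, each 26×26 mm in cross-section. The legs rest on z = 0, each flush with a corner of the seat. Four stretchers, 26 mm wide and 20 mm tall, connect adjacent legs with their undersides at z = 239 mm, each running between the inner faces of the legs it joins and aligned with the legs' outer faces on the other axis.


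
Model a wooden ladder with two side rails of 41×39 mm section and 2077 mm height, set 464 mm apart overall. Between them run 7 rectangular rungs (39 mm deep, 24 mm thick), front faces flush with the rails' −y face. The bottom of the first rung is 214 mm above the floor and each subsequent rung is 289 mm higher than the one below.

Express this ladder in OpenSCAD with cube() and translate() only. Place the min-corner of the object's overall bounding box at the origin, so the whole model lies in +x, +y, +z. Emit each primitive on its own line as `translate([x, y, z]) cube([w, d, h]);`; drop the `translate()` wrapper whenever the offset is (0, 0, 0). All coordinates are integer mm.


cube([41, 39, 2077]);
translate([423, 0, 0]) cube([41, 39, 2077]);
translate([41, 0, 214]) cube([382, 39, 24]);
translate([41, 0, 503]) cube([382, 39, 24]);
translate([41, 0, 792]) cube([382, 39, 24]);
translate([41, 0, 1081]) cube([382, 39, 24]);
translate([41, 0, 1370]) cube([382, 39, 24]);
translate([41, 0, 1659]) cube([382, 39, 24]);
translate([41, 0, 1948]) cube([382, 39, 24]);


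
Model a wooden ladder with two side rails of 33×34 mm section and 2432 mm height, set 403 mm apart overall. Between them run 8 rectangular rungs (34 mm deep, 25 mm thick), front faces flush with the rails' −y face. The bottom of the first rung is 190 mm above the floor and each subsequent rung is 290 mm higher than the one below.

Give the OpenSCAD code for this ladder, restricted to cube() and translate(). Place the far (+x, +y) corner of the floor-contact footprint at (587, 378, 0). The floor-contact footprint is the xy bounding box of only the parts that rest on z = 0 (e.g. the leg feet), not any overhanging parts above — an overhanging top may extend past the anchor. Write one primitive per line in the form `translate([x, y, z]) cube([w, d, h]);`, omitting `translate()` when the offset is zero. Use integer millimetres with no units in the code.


// rung span = 403 - 2*33 = 337
// rung[k] z = 190 + k*290
translate([184, 344, 0]) cube([33, 34, 2432]);
translate([554, 344, 0]) cube([33, 34, 2432]);
translate([217, 344, 190]) cube([337, 34, 25]);
translate([217, 344, 480]) cube([337, 34, 25]);
translate([217, 344, 770]) cube([337, 34, 25]);
translate([217, 344, 1060]) cube([337, 34, 25]);
translate([217, 344, 1350]) cube([337, 34, 25]);
translate([217, 344, 1640]) cube([337, 34, 25]);
translate([217, 344, 1930]) cube([337, 34, 25]);
translate([217, 344, 2220]) cube([337, 34, 25]);


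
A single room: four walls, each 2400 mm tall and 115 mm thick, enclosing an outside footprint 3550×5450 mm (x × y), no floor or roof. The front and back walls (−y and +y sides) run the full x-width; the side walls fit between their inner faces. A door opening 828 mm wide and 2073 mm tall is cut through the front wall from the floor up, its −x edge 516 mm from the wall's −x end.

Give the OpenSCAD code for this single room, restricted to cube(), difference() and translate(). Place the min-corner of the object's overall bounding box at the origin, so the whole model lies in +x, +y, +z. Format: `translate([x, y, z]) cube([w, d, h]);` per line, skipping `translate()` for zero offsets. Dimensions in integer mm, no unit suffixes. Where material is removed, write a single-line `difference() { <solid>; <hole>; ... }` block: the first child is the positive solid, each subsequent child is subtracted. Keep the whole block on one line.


difference() { cube([3550, 115, 2400]); translate([516, 0, 0]) cube([828, 115, 2073]); }
translate([0, 5335, 0]) cube([3550, 115, 2400]);
translate([0, 115, 0]) cube([115, 5220, 2400]);
translate([3435, 115, 0]) cube([115, 5220, 2400]);


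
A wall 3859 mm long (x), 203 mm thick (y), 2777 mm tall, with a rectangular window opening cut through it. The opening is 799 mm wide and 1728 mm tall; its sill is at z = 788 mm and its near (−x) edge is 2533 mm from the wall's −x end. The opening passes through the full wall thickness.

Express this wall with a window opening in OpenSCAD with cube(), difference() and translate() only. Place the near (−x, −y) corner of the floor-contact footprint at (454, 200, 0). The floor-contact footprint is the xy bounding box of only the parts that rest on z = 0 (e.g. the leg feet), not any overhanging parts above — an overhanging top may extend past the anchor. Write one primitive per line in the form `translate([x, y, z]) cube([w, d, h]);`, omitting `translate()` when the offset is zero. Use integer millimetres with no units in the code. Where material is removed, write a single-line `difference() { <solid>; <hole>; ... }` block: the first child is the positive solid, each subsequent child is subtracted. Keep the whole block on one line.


difference() { translate([454, 200, 0]) cube([3859, 203, 2777]); translate([2987, 200, 788]) cube([799, 203, 1728]); }


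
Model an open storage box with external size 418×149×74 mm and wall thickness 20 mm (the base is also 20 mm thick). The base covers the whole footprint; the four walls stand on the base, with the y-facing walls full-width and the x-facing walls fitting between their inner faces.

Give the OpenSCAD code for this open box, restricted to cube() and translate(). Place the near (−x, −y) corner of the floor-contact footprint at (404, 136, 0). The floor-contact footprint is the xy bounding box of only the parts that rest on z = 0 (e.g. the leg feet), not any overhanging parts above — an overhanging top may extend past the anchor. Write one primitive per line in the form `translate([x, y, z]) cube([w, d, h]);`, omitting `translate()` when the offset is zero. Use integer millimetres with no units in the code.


translate([404, 136, 0]) cube([418, 149, 20]);
translate([404, 136, 20]) cube([418, 20, 54]);
translate([404, 265, 20]) cube([418, 20, 54]);
translate([404, 156, 20]) cube([20, 109, 54]);
translate([802, 156, 20]) cube([20, 109, 54]);


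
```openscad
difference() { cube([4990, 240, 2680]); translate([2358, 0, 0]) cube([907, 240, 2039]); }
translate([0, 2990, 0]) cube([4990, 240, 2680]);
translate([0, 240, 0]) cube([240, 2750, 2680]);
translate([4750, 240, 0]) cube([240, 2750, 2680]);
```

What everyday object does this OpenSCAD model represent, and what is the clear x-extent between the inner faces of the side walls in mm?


A single room. The interior width is 4510 mm.

Four walls enclosing a rectangle with a door in the front wall — a room. Outside width 4990 minus two 240 mm walls gives 4510 mm.


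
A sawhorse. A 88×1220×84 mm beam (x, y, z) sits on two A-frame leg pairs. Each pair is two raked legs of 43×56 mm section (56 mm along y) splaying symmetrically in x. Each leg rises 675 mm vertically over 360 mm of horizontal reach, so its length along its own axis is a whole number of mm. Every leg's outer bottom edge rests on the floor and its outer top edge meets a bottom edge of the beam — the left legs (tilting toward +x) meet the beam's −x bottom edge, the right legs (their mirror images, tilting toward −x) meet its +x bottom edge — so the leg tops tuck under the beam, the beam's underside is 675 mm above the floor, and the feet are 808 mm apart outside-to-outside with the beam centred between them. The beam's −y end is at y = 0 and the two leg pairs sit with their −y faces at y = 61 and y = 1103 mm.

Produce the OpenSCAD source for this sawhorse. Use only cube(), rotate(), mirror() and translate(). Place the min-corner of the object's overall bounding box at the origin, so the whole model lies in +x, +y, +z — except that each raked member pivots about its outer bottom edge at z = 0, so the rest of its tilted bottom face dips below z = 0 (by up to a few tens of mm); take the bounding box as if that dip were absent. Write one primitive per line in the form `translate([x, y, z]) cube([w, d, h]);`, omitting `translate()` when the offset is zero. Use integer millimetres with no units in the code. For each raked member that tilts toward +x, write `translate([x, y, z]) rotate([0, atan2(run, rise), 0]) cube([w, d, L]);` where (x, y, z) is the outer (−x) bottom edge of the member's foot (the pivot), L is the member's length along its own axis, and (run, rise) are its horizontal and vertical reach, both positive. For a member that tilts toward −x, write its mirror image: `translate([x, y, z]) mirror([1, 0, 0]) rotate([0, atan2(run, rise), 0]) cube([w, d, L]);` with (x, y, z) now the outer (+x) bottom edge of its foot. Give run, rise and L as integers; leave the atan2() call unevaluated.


translate([360, 0, 675]) cube([88, 1220, 84]);
translate([0, 61, 0]) rotate([0, atan2(360, 675), 0]) cube([43, 56, 765]);
translate([808, 61, 0]) mirror([1, 0, 0]) rotate([0, atan2(360, 675), 0]) cube([43, 56, 765]);
translate([0, 1103, 0]) rotate([0, atan2(360, 675), 0]) cube([43, 56, 765]);
translate([808, 1103, 0]) mirror([1, 0, 0]) rotate([0, atan2(360, 675), 0]) cube([43, 56, 765]);


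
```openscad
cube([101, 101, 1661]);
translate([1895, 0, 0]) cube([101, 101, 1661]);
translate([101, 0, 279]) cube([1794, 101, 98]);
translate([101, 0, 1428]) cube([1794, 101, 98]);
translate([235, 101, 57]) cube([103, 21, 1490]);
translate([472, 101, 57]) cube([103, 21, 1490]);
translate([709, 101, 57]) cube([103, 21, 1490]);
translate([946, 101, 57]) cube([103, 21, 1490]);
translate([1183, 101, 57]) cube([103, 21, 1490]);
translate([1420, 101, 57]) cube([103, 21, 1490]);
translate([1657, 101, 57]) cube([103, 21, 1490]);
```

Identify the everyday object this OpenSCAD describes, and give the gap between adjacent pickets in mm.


A fence section. The picket gap is 134 mm.

Two posts, two rails, 7 pickets — a fence section. Span 1794 mm holds 7 pickets of 103 mm with 8 equal gaps: ⌊(1794 − 7·103) / 8⌋ = 134 mm.


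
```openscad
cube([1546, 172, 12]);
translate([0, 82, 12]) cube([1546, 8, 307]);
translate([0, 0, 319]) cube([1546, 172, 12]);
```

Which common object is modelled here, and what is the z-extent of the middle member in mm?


An I-beam. The web height is 307 mm.

Two wide flanges with a thin centred web — an I-beam. Overall 331 mm minus two 12 mm flanges gives a web of 331 − 2·12 = 307 mm.
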